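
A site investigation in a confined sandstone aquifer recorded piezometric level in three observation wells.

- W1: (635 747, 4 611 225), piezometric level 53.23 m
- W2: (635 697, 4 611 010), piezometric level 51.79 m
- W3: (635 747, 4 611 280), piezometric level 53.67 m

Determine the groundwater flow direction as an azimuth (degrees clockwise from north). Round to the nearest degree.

145°

Taking W1 as reference: W2−W1 = (-50, -215, -1.44); W3−W1 = (0, 55, +0.44).
Solve a·Δx + b·Δy = Δh: det = (-50)·55 − 0·(-215) = -2750.
∂h/∂x = [(-1.44)·55 − (+0.44)·(-215)] / -2750 = -0.005600
∂h/∂y = [(-50)·(+0.44) − 0·(-1.44)] / -2750 = +0.008000
Flow direction (−∇h) has components (+0.005600 E, -0.008000 N).
Azimuth = atan2(E, N) = atan2(+0.005600, -0.008000) = 145.0° ≈ 145°.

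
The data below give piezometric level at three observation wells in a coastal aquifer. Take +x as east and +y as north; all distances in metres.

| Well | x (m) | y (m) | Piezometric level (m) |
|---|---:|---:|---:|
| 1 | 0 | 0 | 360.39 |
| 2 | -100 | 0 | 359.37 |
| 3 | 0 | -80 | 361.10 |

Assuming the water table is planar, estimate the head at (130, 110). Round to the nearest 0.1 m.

360.7 m

∂h/∂x = (359.37 − 360.39) / (-100 − 0) = +0.01020
∂h/∂y = (361.10 − 360.39) / (-80 − 0) = -0.008875
h(130, 110) = 360.39 + (+0.01020)·(130) + (-0.008875)·(110) = 360.39 +1.326 -0.976 = 360.740 m.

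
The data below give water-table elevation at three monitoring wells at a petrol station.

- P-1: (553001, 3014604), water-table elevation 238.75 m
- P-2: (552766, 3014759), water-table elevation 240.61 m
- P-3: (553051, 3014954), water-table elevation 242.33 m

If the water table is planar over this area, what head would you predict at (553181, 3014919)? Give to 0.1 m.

Three-point gradient (reference P-1): Δ to P-2 = (-235, 155, +1.86), Δ to P-3 = (50, 350, +3.58).
∂h/∂x = -0.001068, ∂h/∂y = +0.01038 (det = -90000).
h(553181, 3014919) = 238.75 + (-0.001068)·(180) + (+0.01038)·(315) = 238.75 -0.192 +3.270 = 241.828 m.

241.8 m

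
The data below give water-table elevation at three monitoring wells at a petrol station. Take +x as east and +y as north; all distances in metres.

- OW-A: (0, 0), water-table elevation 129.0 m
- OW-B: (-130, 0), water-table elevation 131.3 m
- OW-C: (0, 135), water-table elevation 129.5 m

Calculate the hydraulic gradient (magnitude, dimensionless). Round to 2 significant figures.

∂h/∂x = (131.3 − 129.0) / (-130 − 0) = -0.01769
∂h/∂y = (129.5 − 129.0) / (135 − 0) = +0.003704
|∇h| = √(-0.01769² + 0.003704²) = 0.01807

0.018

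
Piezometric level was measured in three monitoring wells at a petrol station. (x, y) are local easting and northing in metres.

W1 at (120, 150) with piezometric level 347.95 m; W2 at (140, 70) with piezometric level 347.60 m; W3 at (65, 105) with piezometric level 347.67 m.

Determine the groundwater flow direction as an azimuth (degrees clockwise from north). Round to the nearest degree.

Taking W1 as reference: W2−W1 = (20, -80, -0.35); W3−W1 = (-55, -45, -0.28).
Solve a·Δx + b·Δy = Δh: det = 20·(-45) − (-55)·(-80) = -5300.
∂h/∂x = [(-0.35)·(-45) − (-0.28)·(-80)] / -5300 = +0.001255
∂h/∂y = [20·(-0.28) − (-55)·(-0.35)] / -5300 = +0.004689
Flow direction (−∇h) has components (-0.001255 E, -0.004689 N).
Azimuth = atan2(E, N) = atan2(-0.001255, -0.004689) = 195.0° ≈ 195°.

195°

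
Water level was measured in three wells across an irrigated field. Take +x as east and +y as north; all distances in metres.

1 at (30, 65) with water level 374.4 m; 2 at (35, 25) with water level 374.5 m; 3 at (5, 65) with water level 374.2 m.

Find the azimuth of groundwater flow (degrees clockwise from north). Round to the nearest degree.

Differences from 1: to 2 (Δx, Δy, Δh) = (5, -40, +0.1); to 3 = (-25, 0, -0.2).
Solve a·Δx + b·Δy = Δh: det = 5·0 − (-25)·(-40) = -1000.
∂h/∂x = [(+0.1)·0 − (-0.2)·(-40)] / -1000 = +0.008000
∂h/∂y = [5·(-0.2) − (-25)·(+0.1)] / -1000 = -0.001500
Flow direction (−∇h) has components (-0.008000 E, +0.001500 N).
Azimuth = atan2(E, N) = atan2(-0.008000, +0.001500) = 280.6° ≈ 281°.

281°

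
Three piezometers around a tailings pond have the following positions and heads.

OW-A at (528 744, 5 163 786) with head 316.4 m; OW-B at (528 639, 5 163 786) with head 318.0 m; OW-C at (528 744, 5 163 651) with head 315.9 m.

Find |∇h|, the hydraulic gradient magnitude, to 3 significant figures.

∂h/∂x = (318.0 − 316.4) / (528639 − 528744) = -0.01524
∂h/∂y = (315.9 − 316.4) / (5163651 − 5163786) = +0.003704
|∇h| = √(-0.01524² + 0.003704²) = 0.01568

0.0157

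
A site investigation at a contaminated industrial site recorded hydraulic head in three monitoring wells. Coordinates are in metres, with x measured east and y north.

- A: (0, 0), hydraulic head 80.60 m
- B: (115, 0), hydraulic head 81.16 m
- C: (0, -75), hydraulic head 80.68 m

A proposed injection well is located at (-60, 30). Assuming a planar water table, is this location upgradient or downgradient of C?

downgradient

∂h/∂x = (81.16 − 80.60) / (115 − 0) = +0.004870
∂h/∂y = (80.68 − 80.60) / (-75 − 0) = -0.001067
Head at (-60, 30) = 80.60 + (+0.004870)·(-60) + (-0.001067)·(30) = 80.28 m.
That is lower than the 80.68 m at C, so the point is downgradient.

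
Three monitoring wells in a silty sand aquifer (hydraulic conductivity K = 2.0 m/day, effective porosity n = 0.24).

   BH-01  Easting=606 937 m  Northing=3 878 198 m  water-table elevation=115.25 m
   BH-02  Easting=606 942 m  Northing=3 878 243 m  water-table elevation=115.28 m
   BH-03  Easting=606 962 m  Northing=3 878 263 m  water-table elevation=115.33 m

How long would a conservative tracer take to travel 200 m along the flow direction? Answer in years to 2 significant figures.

31 years

Taking BH-01 as reference: BH-02−BH-01 = (5, 45, +0.03); BH-03−BH-01 = (25, 65, +0.08).
Determinant of the coordinate differences = 5·65 − 25·45 = -800.
∂h/∂x = [(+0.03)·65 − (+0.08)·45] / -800 = +0.002062
∂h/∂y = [5·(+0.08) − 25·(+0.03)] / -800 = +0.0004375
|∇h| = √(0.002062² + 0.0004375²) = 0.002108
Seepage velocity v = K·i/n = 2.0 × 0.002108 / 0.24 = 0.01757 m/day.
t = 200 / 0.01757 = 1.138e+04 days = 31.2 years.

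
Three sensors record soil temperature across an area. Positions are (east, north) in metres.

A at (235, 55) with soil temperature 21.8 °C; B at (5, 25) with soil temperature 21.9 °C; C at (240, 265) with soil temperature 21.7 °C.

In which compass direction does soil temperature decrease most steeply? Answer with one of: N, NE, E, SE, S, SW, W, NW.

NE

Taking A as reference: B−A = (-230, -30, +0.1); C−A = (5, 210, -0.1).
Determinant of the coordinate differences = (-230)·210 − 5·(-30) = -48150.
∂T/∂x = [(+0.1)·210 − (-0.1)·(-30)] / -48150 = -0.0003738
∂T/∂y = [(-230)·(-0.1) − 5·(+0.1)] / -48150 = -0.0004673
Steepest decrease is along −∇f = (+0.0003738 E, +0.0004673 N) → northeast.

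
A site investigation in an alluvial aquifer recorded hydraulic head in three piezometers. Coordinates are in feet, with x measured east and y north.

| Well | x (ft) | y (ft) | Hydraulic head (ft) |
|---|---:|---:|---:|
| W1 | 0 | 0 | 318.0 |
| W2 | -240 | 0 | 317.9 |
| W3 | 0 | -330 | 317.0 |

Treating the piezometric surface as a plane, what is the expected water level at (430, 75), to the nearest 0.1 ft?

∂h/∂x = (317.9 − 318.0) / (-240 − 0) = +0.0004167
∂h/∂y = (317.0 − 318.0) / (-330 − 0) = +0.003030
h(430, 75) = 318.0 + (+0.0004167)·(430) + (+0.003030)·(75) = 318.0 +0.179 +0.227 = 318.406 ft.

318.4 ft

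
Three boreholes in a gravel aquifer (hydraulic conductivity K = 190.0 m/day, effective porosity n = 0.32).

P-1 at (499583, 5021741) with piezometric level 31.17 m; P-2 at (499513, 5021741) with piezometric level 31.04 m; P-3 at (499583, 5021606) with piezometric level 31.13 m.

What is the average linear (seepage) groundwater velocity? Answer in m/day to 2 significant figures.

1.1 m/day

∂h/∂x = (31.04 − 31.17) / (499513 − 499583) = +0.001857
∂h/∂y = (31.13 − 31.17) / (5021606 − 5021741) = +0.0002963
|∇h| = √(0.001857² + 0.0002963²) = 0.00188
Seepage velocity v = K·i/n = 190.0 × 0.00188 / 0.32 = 1.116 m/day.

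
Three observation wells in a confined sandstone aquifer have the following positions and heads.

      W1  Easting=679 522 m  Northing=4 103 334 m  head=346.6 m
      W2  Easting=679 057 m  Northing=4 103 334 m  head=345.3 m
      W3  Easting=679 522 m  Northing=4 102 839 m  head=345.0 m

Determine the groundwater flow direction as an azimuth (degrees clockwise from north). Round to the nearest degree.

221°

∂h/∂x = (345.3 − 346.6) / (679057 − 679522) = +0.002796
∂h/∂y = (345.0 − 346.6) / (4102839 − 4103334) = +0.003232
Flow direction (−∇h) has components (-0.002796 E, -0.003232 N).
Azimuth = atan2(E, N) = atan2(-0.002796, -0.003232) = 220.9° ≈ 221°.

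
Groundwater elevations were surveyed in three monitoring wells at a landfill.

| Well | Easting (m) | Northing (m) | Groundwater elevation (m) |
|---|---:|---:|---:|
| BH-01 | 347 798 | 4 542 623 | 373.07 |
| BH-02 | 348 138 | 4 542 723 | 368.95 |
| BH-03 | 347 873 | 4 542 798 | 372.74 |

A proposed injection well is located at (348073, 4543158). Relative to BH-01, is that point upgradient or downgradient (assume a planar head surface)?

Taking BH-01 as reference: BH-02−BH-01 = (340, 100, -4.12); BH-03−BH-01 = (75, 175, -0.33).
Solve a·Δx + b·Δy = Δh: det = 340·175 − 75·100 = 52000.
∂h/∂x = [(-4.12)·175 − (-0.33)·100] / 52000 = -0.01323
∂h/∂y = [340·(-0.33) − 75·(-4.12)] / 52000 = +0.003785
Head at (348073, 4543158) = 373.07 + (-0.01323)·(275) + (+0.003785)·(535) = 371.46 m.
That is lower than the 373.07 m at BH-01, so the point is downgradient.

downgradient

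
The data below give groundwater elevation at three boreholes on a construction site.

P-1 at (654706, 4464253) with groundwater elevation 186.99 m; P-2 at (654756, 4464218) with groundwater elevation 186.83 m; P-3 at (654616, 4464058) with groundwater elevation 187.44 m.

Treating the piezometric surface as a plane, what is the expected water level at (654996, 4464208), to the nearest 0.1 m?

Differences from P-1: to P-2 (Δx, Δy, Δh) = (50, -35, -0.16); to P-3 = (-90, -195, +0.45).
Determinant of the coordinate differences = 50·(-195) − (-90)·(-35) = -12900.
∂h/∂x = [(-0.16)·(-195) − (+0.45)·(-35)] / -12900 = -0.003640
∂h/∂y = [50·(+0.45) − (-90)·(-0.16)] / -12900 = -0.0006279
h(654996, 4464208) = 186.99 + (-0.003640)·(290) + (-0.0006279)·(-45) = 186.99 -1.055 +0.028 = 185.963 m.

186.0 m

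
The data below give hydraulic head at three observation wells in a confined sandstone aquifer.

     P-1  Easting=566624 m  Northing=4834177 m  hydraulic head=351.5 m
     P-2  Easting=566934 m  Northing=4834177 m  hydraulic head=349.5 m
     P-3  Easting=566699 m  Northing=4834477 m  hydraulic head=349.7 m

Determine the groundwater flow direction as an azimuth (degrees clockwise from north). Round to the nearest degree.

056°

Three-point gradient (reference P-1): Δ to P-2 = (310, 0, -2.0), Δ to P-3 = (75, 300, -1.8).
∂h/∂x = -0.006452, ∂h/∂y = -0.004387 (det = 93000).
Flow direction (−∇h) has components (+0.006452 E, +0.004387 N).
Azimuth = atan2(E, N) = atan2(+0.006452, +0.004387) = 55.8° ≈ 056°.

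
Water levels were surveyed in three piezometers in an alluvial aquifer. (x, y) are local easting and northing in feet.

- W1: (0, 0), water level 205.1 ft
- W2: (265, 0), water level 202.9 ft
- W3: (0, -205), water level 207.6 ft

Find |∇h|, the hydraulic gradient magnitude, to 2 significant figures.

∂h/∂x = (202.9 − 205.1) / (265 − 0) = -0.008302
∂h/∂y = (207.6 − 205.1) / (-205 − 0) = -0.01220
|∇h| = √(-0.008302² + -0.01220²) = 0.01476

0.015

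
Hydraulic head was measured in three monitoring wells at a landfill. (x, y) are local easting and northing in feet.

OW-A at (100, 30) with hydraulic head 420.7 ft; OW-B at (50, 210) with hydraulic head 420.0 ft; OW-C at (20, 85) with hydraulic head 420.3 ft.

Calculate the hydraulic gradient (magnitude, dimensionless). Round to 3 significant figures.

Differences from OW-A: to OW-B (Δx, Δy, Δh) = (-50, 180, -0.7); to OW-C = (-80, 55, -0.4).
Solve a·Δx + b·Δy = Δh: det = (-50)·55 − (-80)·180 = 11650.
∂h/∂x = [(-0.7)·55 − (-0.4)·180] / 11650 = +0.002876
∂h/∂y = [(-50)·(-0.4) − (-80)·(-0.7)] / 11650 = -0.003090
|∇h| = √(0.002876² + -0.003090²) = 0.004221

0.00422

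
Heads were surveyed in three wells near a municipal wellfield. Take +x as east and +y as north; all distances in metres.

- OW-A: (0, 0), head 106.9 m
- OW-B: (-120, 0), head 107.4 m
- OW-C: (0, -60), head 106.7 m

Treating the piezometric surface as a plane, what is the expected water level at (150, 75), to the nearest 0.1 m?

106.5 m

∂h/∂x = (107.4 − 106.9) / (-120 − 0) = -0.004167
∂h/∂y = (106.7 − 106.9) / (-60 − 0) = +0.003333
h(150, 75) = 106.9 + (-0.004167)·(150) + (+0.003333)·(75) = 106.9 -0.625 +0.250 = 106.525 m.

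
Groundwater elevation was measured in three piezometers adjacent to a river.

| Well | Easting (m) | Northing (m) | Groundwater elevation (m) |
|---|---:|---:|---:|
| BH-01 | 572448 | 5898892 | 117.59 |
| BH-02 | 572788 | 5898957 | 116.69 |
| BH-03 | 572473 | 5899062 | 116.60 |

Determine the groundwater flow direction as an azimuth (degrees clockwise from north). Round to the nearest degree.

With h = a·x + b·y + c and BH-01 as origin, the differences give:
  340·a + 65·b = -0.90
  25·a + 170·b = -0.99
Eliminate b (×170 and ×65, subtract): 56175·a = -88.650 → a = ∂h/∂x = -0.001578
Back-substitute: b = ∂h/∂y = -0.005591.
Flow direction (−∇h) has components (+0.001578 E, +0.005591 N).
Azimuth = atan2(E, N) = atan2(+0.001578, +0.005591) = 15.8° ≈ 016°.

016°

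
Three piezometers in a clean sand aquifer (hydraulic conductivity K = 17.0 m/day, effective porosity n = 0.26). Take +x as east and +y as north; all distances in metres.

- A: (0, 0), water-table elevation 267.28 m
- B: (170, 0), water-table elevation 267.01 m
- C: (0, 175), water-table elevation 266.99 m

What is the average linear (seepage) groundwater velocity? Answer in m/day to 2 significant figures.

0.15 m/day

∂h/∂x = (267.01 − 267.28) / (170 − 0) = -0.001588
∂h/∂y = (266.99 − 267.28) / (175 − 0) = -0.001657
|∇h| = √(-0.001588² + -0.001657²) = 0.002295
Seepage velocity v = K·i/n = 17.0 × 0.002295 / 0.26 = 0.1501 m/day.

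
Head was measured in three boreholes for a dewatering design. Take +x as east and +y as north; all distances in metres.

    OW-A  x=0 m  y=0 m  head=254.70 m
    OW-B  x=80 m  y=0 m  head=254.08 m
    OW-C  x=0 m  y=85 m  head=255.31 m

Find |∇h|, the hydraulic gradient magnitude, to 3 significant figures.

0.0106

∂h/∂x = (254.08 − 254.70) / (80 − 0) = -0.007750
∂h/∂y = (255.31 − 254.70) / (85 − 0) = +0.007176
|∇h| = √(-0.007750² + 0.007176²) = 0.01056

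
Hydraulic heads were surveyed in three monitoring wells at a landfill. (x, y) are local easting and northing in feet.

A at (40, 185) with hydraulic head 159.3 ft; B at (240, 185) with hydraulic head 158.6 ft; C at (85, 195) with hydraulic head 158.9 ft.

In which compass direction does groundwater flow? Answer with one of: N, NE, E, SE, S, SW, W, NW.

Three-point gradient (reference A): Δ to B = (200, 0, -0.7), Δ to C = (45, 10, -0.4).
∂h/∂x = -0.003500, ∂h/∂y = -0.02425 (det = 2000).
Flow = −∇h = (+0.003500 east, +0.02425 north), which points north.

N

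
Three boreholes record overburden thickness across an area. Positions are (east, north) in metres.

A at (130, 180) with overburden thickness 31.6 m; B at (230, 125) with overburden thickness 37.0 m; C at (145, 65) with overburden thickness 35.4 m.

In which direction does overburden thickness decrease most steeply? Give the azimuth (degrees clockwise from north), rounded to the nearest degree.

306°

Taking A as reference: B−A = (100, -55, +5.4); C−A = (15, -115, +3.8).
Determinant of the coordinate differences = 100·(-115) − 15·(-55) = -10675.
∂d/∂x = [(+5.4)·(-115) − (+3.8)·(-55)] / -10675 = +0.03859
∂d/∂y = [100·(+3.8) − 15·(+5.4)] / -10675 = -0.02801
Steepest decrease is along −∇f: components (-0.03859 E, +0.02801 N).
Azimuth = atan2(-0.03859, +0.02801) = 306.0° ≈ 306°.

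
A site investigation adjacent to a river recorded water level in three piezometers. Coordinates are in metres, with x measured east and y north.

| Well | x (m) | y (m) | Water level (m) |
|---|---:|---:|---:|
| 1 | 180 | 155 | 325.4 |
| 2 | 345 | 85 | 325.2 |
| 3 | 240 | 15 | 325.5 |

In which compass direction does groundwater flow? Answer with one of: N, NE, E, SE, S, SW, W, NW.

Taking 1 as reference: 2−1 = (165, -70, -0.2); 3−1 = (60, -140, +0.1).
Solve a·Δx + b·Δy = Δh: det = 165·(-140) − 60·(-70) = -18900.
∂h/∂x = [(-0.2)·(-140) − (+0.1)·(-70)] / -18900 = -0.001852
∂h/∂y = [165·(+0.1) − 60·(-0.2)] / -18900 = -0.001508
Flow = −∇h = (+0.001852 east, +0.001508 north), which points northeast.

NE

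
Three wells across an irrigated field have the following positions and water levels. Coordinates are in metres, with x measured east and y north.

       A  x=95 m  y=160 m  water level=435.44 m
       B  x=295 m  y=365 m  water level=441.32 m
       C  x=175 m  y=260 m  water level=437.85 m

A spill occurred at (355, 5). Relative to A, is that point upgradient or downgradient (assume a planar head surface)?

upgradient

Differences from A: to B (Δx, Δy, Δh) = (200, 205, +5.88); to C = (80, 100, +2.41).
Solve a·Δx + b·Δy = Δh: det = 200·100 − 80·205 = 3600.
∂h/∂x = [(+5.88)·100 − (+2.41)·205] / 3600 = +0.02610
∂h/∂y = [200·(+2.41) − 80·(+5.88)] / 3600 = +0.003222
Head at (355, 5) = 435.44 + (+0.02610)·(260) + (+0.003222)·(-155) = 441.73 m.
That is higher than the 435.44 m at A, so the point is upgradient.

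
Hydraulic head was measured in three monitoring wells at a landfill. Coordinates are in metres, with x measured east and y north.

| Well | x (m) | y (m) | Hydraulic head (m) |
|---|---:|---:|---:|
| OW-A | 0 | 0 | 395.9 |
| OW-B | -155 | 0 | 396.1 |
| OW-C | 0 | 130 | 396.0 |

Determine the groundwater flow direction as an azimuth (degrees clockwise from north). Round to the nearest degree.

∂h/∂x = (396.1 − 395.9) / (-155 − 0) = -0.001290
∂h/∂y = (396.0 − 395.9) / (130 − 0) = +0.0007692
Flow direction (−∇h) has components (+0.001290 E, -0.0007692 N).
Azimuth = atan2(E, N) = atan2(+0.001290, -0.0007692) = 120.8° ≈ 121°.

121°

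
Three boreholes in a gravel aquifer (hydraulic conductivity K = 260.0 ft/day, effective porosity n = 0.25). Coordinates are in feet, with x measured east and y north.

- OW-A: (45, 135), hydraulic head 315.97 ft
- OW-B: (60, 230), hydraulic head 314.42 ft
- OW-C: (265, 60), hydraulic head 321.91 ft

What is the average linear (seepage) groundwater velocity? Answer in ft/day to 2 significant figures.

29 ft/day

Taking OW-A as reference: OW-B−OW-A = (15, 95, -1.55); OW-C−OW-A = (220, -75, +5.94).
Determinant of the coordinate differences = 15·(-75) − 220·95 = -22025.
∂h/∂x = [(-1.55)·(-75) − (+5.94)·95] / -22025 = +0.02034
∂h/∂y = [15·(+5.94) − 220·(-1.55)] / -22025 = -0.01953
|∇h| = √(0.02034² + -0.01953²) = 0.0282
Seepage velocity v = K·i/n = 260.0 × 0.0282 / 0.25 = 29.33 ft/day.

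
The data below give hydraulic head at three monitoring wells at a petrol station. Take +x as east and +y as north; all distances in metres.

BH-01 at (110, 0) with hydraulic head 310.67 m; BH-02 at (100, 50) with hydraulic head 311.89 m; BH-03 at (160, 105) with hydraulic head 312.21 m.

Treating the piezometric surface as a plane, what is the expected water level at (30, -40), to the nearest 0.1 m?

311.0 m

With h = a·x + b·y + c and BH-01 as origin, the differences give:
  (-10)·a + 50·b = +1.22
  50·a + 105·b = +1.54
Eliminate b (×105 and ×50, subtract): -3550·a = 51.100 → a = ∂h/∂x = -0.01439
Back-substitute: b = ∂h/∂y = +0.02152.
h(30, -40) = 310.67 + (-0.01439)·(-80) + (+0.02152)·(-40) = 310.67 +1.152 -0.861 = 310.961 m.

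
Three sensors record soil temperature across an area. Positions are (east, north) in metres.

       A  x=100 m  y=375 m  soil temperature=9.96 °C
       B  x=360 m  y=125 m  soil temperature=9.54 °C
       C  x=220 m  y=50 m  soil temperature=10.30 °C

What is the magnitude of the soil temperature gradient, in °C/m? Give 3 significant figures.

0.00480 °C/m

Differences from A: to B (Δx, Δy, Δh) = (260, -250, -0.42); to C = (120, -325, +0.34).
Determinant of the coordinate differences = 260·(-325) − 120·(-250) = -54500.
∂T/∂x = [(-0.42)·(-325) − (+0.34)·(-250)] / -54500 = -0.004064
∂T/∂y = [260·(+0.34) − 120·(-0.42)] / -54500 = -0.002547
|∇f| = √(-0.004064² + -0.002547²) = 0.004796 °C/m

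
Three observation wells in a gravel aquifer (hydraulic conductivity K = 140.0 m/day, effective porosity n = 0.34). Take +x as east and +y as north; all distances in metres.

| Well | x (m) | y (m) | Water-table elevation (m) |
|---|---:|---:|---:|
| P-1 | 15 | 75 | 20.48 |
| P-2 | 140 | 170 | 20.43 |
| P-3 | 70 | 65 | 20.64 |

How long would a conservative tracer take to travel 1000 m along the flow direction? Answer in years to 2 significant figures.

Taking P-1 as reference: P-2−P-1 = (125, 95, -0.05); P-3−P-1 = (55, -10, +0.16).
Solve a·Δx + b·Δy = Δh: det = 125·(-10) − 55·95 = -6475.
∂h/∂x = [(-0.05)·(-10) − (+0.16)·95] / -6475 = +0.002270
∂h/∂y = [125·(+0.16) − 55·(-0.05)] / -6475 = -0.003514
|∇h| = √(0.002270² + -0.003514²) = 0.004183
Seepage velocity v = K·i/n = 140.0 × 0.004183 / 0.34 = 1.722 m/day.
t = 1000 / 1.722 = 580.7 days = 1.59 years.

1.6 years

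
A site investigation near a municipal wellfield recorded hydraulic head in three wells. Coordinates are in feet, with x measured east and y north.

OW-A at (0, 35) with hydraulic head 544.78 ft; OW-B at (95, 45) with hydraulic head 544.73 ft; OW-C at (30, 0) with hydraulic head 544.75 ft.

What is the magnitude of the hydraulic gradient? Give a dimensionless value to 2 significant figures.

With h = a·x + b·y + c and OW-A as origin, the differences give:
  95·a + 10·b = -0.05
  30·a + (-35)·b = -0.03
Eliminate b (×(-35) and ×10, subtract): -3625·a = 2.050 → a = ∂h/∂x = -0.0005655
Back-substitute: b = ∂h/∂y = +0.0003724.
|∇h| = √(-0.0005655² + 0.0003724²) = 0.0006771

0.00068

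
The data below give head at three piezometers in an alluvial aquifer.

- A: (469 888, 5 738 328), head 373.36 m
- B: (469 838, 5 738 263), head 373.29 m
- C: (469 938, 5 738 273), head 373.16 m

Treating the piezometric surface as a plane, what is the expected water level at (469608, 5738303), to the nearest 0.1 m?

373.7 m

With h = a·x + b·y + c and A as origin, the differences give:
  (-50)·a + (-65)·b = -0.07
  50·a + (-55)·b = -0.20
Eliminate b (×(-55) and ×(-65), subtract): 6000·a = -9.150 → a = ∂h/∂x = -0.001525
Back-substitute: b = ∂h/∂y = +0.002250.
h(469608, 5738303) = 373.36 + (-0.001525)·(-280) + (+0.002250)·(-25) = 373.36 +0.427 -0.056 = 373.731 m.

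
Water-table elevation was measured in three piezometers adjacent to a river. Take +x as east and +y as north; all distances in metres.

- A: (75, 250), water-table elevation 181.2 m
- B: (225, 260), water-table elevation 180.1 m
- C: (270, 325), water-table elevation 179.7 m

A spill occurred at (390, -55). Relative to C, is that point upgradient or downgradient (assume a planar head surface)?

Taking A as reference: B−A = (150, 10, -1.1); C−A = (195, 75, -1.5).
Solve a·Δx + b·Δy = Δh: det = 150·75 − 195·10 = 9300.
∂h/∂x = [(-1.1)·75 − (-1.5)·10] / 9300 = -0.007258
∂h/∂y = [150·(-1.5) − 195·(-1.1)] / 9300 = -0.001129
Head at (390, -55) = 181.2 + (-0.007258)·(315) + (-0.001129)·(-305) = 179.26 m.
That is lower than the 179.7 m at C, so the point is downgradient.

downgradient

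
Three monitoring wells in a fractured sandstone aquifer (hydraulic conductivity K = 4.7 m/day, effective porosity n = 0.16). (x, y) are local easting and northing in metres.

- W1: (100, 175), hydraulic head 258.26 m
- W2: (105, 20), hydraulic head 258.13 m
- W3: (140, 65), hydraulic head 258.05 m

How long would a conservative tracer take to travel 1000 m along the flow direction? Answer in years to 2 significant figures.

28 years

Differences from W1: to W2 (Δx, Δy, Δh) = (5, -155, -0.13); to W3 = (40, -110, -0.21).
Determinant of the coordinate differences = 5·(-110) − 40·(-155) = 5650.
∂h/∂x = [(-0.13)·(-110) − (-0.21)·(-155)] / 5650 = -0.003230
∂h/∂y = [5·(-0.21) − 40·(-0.13)] / 5650 = +0.0007345
|∇h| = √(-0.003230² + 0.0007345²) = 0.003312
Seepage velocity v = K·i/n = 4.7 × 0.003312 / 0.16 = 0.09729 m/day.
t = 1000 / 0.09729 = 1.028e+04 days = 28.1 years.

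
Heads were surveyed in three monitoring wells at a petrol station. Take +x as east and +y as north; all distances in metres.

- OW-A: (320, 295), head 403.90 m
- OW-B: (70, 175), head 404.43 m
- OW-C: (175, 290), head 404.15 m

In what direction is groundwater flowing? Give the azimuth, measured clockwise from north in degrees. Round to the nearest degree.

With h = a·x + b·y + c and OW-A as origin, the differences give:
  (-250)·a + (-120)·b = +0.53
  (-145)·a + (-5)·b = +0.25
Eliminate b (×(-5) and ×(-120), subtract): -16150·a = 27.350 → a = ∂h/∂x = -0.001693
Back-substitute: b = ∂h/∂y = -0.0008885.
Flow direction (−∇h) has components (+0.001693 E, +0.0008885 N).
Azimuth = atan2(E, N) = atan2(+0.001693, +0.0008885) = 62.3° ≈ 062°.

062°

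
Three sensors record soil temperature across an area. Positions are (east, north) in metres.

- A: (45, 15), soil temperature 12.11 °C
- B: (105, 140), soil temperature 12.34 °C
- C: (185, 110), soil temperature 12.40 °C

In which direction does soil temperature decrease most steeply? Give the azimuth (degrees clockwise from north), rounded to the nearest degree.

224°

Three-point gradient (reference A): Δ to B = (60, 125, +0.23), Δ to C = (140, 95, +0.29).
∂T/∂x = +0.001220, ∂T/∂y = +0.001254 (det = -11800).
Steepest decrease is along −∇f: components (-0.001220 E, -0.001254 N).
Azimuth = atan2(-0.001220, -0.001254) = 224.2° ≈ 224°.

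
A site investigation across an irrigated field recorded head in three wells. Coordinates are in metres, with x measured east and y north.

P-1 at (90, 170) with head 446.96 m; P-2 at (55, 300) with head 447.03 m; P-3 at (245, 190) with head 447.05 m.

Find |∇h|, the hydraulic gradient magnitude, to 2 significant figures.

Taking P-1 as reference: P-2−P-1 = (-35, 130, +0.07); P-3−P-1 = (155, 20, +0.09).
Solve a·Δx + b·Δy = Δh: det = (-35)·20 − 155·130 = -20850.
∂h/∂x = [(+0.07)·20 − (+0.09)·130] / -20850 = +0.0004940
∂h/∂y = [(-35)·(+0.09) − 155·(+0.07)] / -20850 = +0.0006715
|∇h| = √(0.0004940² + 0.0006715²) = 0.0008336

0.00083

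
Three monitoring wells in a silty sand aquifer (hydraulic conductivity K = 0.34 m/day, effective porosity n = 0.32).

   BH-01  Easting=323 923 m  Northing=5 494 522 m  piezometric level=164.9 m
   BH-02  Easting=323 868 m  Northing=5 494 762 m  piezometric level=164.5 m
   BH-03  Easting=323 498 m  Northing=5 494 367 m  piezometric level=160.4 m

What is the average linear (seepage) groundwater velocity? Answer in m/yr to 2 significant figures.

4.0 m/yr

Taking BH-01 as reference: BH-02−BH-01 = (-55, 240, -0.4); BH-03−BH-01 = (-425, -155, -4.5).
Determinant of the coordinate differences = (-55)·(-155) − (-425)·240 = 110525.
∂h/∂x = [(-0.4)·(-155) − (-4.5)·240] / 110525 = +0.01033
∂h/∂y = [(-55)·(-4.5) − (-425)·(-0.4)] / 110525 = +0.0007012
|∇h| = √(0.01033² + 0.0007012²) = 0.01035
Seepage velocity v = K·i/n = 0.34 × 0.01035 / 0.32 = 0.011 m/day = 4.018 m/yr.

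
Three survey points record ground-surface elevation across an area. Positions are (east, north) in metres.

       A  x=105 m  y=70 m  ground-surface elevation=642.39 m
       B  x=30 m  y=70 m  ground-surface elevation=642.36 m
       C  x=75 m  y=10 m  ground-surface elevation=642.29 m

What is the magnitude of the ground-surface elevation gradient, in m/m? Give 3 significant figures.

0.00152 m/m

With z = a·x + b·y + c and A as origin, the differences give:
  (-75)·a + 0·b = -0.03
  (-30)·a + (-60)·b = -0.10
Eliminate b (×(-60) and ×0, subtract): 4500·a = 1.800 → a = ∂z/∂x = +0.0004000
Back-substitute: b = ∂z/∂y = +0.001467.
|∇f| = √(0.0004000² + 0.001467²) = 0.001521 m/m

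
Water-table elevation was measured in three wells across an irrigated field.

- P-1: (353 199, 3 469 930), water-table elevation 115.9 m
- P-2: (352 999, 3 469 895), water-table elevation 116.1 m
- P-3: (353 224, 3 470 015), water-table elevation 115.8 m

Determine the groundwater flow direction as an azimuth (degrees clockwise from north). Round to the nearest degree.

042°

Taking P-1 as reference: P-2−P-1 = (-200, -35, +0.2); P-3−P-1 = (25, 85, -0.1).
Determinant of the coordinate differences = (-200)·85 − 25·(-35) = -16125.
∂h/∂x = [(+0.2)·85 − (-0.1)·(-35)] / -16125 = -0.0008372
∂h/∂y = [(-200)·(-0.1) − 25·(+0.2)] / -16125 = -0.0009302
Flow direction (−∇h) has components (+0.0008372 E, +0.0009302 N).
Azimuth = atan2(E, N) = atan2(+0.0008372, +0.0009302) = 42.0° ≈ 042°.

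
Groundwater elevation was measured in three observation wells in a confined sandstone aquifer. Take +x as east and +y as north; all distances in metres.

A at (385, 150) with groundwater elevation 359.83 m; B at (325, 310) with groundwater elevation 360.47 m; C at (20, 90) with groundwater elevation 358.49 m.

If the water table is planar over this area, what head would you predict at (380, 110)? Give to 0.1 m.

Differences from A: to B (Δx, Δy, Δh) = (-60, 160, +0.64); to C = (-365, -60, -1.34).
Solve a·Δx + b·Δy = Δh: det = (-60)·(-60) − (-365)·160 = 62000.
∂h/∂x = [(+0.64)·(-60) − (-1.34)·160] / 62000 = +0.002839
∂h/∂y = [(-60)·(-1.34) − (-365)·(+0.64)] / 62000 = +0.005065
h(380, 110) = 359.83 + (+0.002839)·(-5) + (+0.005065)·(-40) = 359.83 -0.014 -0.203 = 359.613 m.

359.6 m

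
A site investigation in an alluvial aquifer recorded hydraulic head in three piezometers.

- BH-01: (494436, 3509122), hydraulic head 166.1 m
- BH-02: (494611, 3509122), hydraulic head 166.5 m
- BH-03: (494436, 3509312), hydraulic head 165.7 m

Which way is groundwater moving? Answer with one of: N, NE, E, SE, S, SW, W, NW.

NW

∂h/∂x = (166.5 − 166.1) / (494611 − 494436) = +0.002286
∂h/∂y = (165.7 − 166.1) / (3509312 − 3509122) = -0.002105
Flow = −∇h = (-0.002286 east, +0.002105 north), which points northwest.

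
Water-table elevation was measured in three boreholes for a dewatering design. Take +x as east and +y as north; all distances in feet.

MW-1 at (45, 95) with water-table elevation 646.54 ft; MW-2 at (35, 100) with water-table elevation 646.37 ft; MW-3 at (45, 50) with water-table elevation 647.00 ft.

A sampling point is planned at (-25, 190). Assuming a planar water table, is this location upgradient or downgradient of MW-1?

downgradient

Differences from MW-1: to MW-2 (Δx, Δy, Δh) = (-10, 5, -0.17); to MW-3 = (0, -45, +0.46).
Solve a·Δx + b·Δy = Δh: det = (-10)·(-45) − 0·5 = 450.
∂h/∂x = [(-0.17)·(-45) − (+0.46)·5] / 450 = +0.01189
∂h/∂y = [(-10)·(+0.46) − 0·(-0.17)] / 450 = -0.01022
Head at (-25, 190) = 646.54 + (+0.01189)·(-70) + (-0.01022)·(95) = 644.74 ft.
That is lower than the 646.54 ft at MW-1, so the point is downgradient.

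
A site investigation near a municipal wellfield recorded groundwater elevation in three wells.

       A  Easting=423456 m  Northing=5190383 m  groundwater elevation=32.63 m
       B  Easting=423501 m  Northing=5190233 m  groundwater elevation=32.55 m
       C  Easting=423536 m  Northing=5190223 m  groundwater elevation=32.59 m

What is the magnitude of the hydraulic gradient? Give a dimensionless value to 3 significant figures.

Differences from A: to B (Δx, Δy, Δh) = (45, -150, -0.08); to C = (80, -160, -0.04).
Determinant of the coordinate differences = 45·(-160) − 80·(-150) = 4800.
∂h/∂x = [(-0.08)·(-160) − (-0.04)·(-150)] / 4800 = +0.001417
∂h/∂y = [45·(-0.04) − 80·(-0.08)] / 4800 = +0.0009583
|∇h| = √(0.001417² + 0.0009583²) = 0.001711

0.00171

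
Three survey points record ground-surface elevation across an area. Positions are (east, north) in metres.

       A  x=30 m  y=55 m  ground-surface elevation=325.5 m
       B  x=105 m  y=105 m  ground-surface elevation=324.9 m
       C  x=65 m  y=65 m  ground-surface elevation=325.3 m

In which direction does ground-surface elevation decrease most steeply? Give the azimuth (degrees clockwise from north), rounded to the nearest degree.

Differences from A: to B (Δx, Δy, Δh) = (75, 50, -0.6); to C = (35, 10, -0.2).
Determinant of the coordinate differences = 75·10 − 35·50 = -1000.
∂z/∂x = [(-0.6)·10 − (-0.2)·50] / -1000 = -0.004000
∂z/∂y = [75·(-0.2) − 35·(-0.6)] / -1000 = -0.006000
Steepest decrease is along −∇f: components (+0.004000 E, +0.006000 N).
Azimuth = atan2(+0.004000, +0.006000) = 33.7° ≈ 034°.

034°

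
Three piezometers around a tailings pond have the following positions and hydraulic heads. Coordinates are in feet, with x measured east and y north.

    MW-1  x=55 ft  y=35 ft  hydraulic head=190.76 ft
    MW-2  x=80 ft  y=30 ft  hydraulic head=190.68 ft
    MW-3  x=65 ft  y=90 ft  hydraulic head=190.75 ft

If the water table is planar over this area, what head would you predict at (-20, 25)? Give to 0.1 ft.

Three-point gradient (reference MW-1): Δ to MW-2 = (25, -5, -0.08), Δ to MW-3 = (10, 55, -0.01).
∂h/∂x = -0.003123, ∂h/∂y = +0.0003860 (det = 1425).
h(-20, 25) = 190.76 + (-0.003123)·(-75) + (+0.0003860)·(-10) = 190.76 +0.234 -0.004 = 190.990 ft.

191.0 ft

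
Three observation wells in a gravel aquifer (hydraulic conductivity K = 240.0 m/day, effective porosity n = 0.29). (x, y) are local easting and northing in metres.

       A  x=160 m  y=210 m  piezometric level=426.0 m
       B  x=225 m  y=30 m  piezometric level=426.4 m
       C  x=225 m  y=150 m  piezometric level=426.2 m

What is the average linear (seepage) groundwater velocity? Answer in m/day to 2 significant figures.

With h = a·x + b·y + c and A as origin, the differences give:
  65·a + (-180)·b = +0.4
  65·a + (-60)·b = +0.2
Eliminate b (×(-60) and ×(-180), subtract): 7800·a = 12.00 → a = ∂h/∂x = +0.001538
Back-substitute: b = ∂h/∂y = -0.001667.
|∇h| = √(0.001538² + -0.001667²) = 0.002268
Seepage velocity v = K·i/n = 240.0 × 0.002268 / 0.29 = 1.877 m/day.

1.9 m/day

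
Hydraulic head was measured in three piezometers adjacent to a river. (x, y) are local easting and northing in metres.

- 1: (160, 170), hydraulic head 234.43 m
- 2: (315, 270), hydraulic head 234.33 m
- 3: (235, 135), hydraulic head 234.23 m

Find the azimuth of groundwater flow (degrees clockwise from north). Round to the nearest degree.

135°

Differences from 1: to 2 (Δx, Δy, Δh) = (155, 100, -0.10); to 3 = (75, -35, -0.20).
Determinant of the coordinate differences = 155·(-35) − 75·100 = -12925.
∂h/∂x = [(-0.10)·(-35) − (-0.20)·100] / -12925 = -0.001818
∂h/∂y = [155·(-0.20) − 75·(-0.10)] / -12925 = +0.001818
Flow direction (−∇h) has components (+0.001818 E, -0.001818 N).
Azimuth = atan2(E, N) = atan2(+0.001818, -0.001818) = 135.0° ≈ 135°.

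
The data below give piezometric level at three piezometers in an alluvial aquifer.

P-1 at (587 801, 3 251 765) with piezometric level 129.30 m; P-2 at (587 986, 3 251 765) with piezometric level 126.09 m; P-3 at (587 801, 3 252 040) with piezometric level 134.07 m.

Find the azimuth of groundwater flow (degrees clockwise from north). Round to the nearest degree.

135°

∂h/∂x = (126.09 − 129.30) / (587986 − 587801) = -0.01735
∂h/∂y = (134.07 − 129.30) / (3252040 − 3251765) = +0.01735
Flow direction (−∇h) has components (+0.01735 E, -0.01735 N).
Azimuth = atan2(E, N) = atan2(+0.01735, -0.01735) = 135.0° ≈ 135°.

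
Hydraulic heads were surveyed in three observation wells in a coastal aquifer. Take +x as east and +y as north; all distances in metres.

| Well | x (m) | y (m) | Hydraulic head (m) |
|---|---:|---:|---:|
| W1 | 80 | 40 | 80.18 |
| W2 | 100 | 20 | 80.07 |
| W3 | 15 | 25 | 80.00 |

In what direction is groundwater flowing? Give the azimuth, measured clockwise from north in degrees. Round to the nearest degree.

With h = a·x + b·y + c and W1 as origin, the differences give:
  20·a + (-20)·b = -0.11
  (-65)·a + (-15)·b = -0.18
Eliminate b (×(-15) and ×(-20), subtract): -1600·a = -1.950 → a = ∂h/∂x = +0.001219
Back-substitute: b = ∂h/∂y = +0.006719.
Flow direction (−∇h) has components (-0.001219 E, -0.006719 N).
Azimuth = atan2(E, N) = atan2(-0.001219, -0.006719) = 190.3° ≈ 190°.

190°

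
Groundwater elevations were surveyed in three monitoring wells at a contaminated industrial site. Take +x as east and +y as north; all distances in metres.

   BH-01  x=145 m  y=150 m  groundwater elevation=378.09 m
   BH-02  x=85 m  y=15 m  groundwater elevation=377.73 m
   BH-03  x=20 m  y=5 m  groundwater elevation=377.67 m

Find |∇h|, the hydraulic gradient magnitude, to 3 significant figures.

Taking BH-01 as reference: BH-02−BH-01 = (-60, -135, -0.36); BH-03−BH-01 = (-125, -145, -0.42).
Determinant of the coordinate differences = (-60)·(-145) − (-125)·(-135) = -8175.
∂h/∂x = [(-0.36)·(-145) − (-0.42)·(-135)] / -8175 = +0.0005505
∂h/∂y = [(-60)·(-0.42) − (-125)·(-0.36)] / -8175 = +0.002422
|∇h| = √(0.0005505² + 0.002422²) = 0.002484

0.00248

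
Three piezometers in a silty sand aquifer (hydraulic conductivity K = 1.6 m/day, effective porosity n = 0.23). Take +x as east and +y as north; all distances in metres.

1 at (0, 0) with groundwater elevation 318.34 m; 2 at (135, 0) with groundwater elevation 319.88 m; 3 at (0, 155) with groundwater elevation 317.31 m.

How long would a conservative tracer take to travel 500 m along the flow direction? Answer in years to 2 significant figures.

∂h/∂x = (319.88 − 318.34) / (135 − 0) = +0.01141
∂h/∂y = (317.31 − 318.34) / (155 − 0) = -0.006645
|∇h| = √(0.01141² + -0.006645²) = 0.0132
Seepage velocity v = K·i/n = 1.6 × 0.0132 / 0.23 = 0.09183 m/day.
t = 500 / 0.09183 = 5445 days = 14.9 years.

15 years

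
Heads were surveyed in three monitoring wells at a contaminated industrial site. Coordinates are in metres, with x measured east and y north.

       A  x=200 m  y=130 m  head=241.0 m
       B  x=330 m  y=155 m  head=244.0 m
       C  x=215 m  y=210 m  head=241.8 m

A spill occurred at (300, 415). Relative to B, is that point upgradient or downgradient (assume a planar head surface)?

With h = a·x + b·y + c and A as origin, the differences give:
  130·a + 25·b = +3.0
  15·a + 80·b = +0.8
Eliminate b (×80 and ×25, subtract): 10025·a = 220.00 → a = ∂h/∂x = +0.02195
Back-substitute: b = ∂h/∂y = +0.005885.
Head at (300, 415) = 241.0 + (+0.02195)·(100) + (+0.005885)·(285) = 244.87 m.
That is higher than the 244.0 m at B, so the point is upgradient.

upgradient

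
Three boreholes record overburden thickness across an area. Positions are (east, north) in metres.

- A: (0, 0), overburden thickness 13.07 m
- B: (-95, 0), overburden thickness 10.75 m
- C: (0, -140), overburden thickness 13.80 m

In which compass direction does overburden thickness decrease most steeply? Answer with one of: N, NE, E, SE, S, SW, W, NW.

∂d/∂x = (10.75 − 13.07) / (-95 − 0) = +0.02442
∂d/∂y = (13.80 − 13.07) / (-140 − 0) = -0.005214
Steepest decrease is along −∇f = (-0.02442 E, +0.005214 N) → west.

W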